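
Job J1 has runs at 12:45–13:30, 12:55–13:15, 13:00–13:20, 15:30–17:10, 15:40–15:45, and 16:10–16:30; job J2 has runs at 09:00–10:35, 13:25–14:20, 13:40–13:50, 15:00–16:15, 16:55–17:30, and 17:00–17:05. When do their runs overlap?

First set merges to 12:45-13:30, 15:30-17:10.
Second set merges to 09:00-10:35, 13:25-14:20, 15:00-16:15, 16:55-17:30.
12:45-13:30 meets the second set on 13:25-13:30.
15:30-17:10 meets the second set on 15:30-16:15, 16:55-17:10.

13:25-13:30, 15:30-16:15, 16:55-17:10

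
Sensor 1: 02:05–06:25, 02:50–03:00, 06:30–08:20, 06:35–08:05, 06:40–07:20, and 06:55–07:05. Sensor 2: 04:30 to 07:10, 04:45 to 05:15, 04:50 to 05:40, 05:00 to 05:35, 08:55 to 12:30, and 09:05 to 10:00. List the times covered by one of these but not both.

Merge the first list: 02:05–06:25, 06:30–08:20.
Merge the second list: 04:30–07:10, 08:55–12:30.
Only in the first: 02:05–04:30, 07:10–08:20.
Only in the second: 06:25–06:30, 08:55–12:30.
Together these are the periods covered by exactly one.

02:05–04:30, 06:25–06:30, 07:10–08:20, 08:55–12:30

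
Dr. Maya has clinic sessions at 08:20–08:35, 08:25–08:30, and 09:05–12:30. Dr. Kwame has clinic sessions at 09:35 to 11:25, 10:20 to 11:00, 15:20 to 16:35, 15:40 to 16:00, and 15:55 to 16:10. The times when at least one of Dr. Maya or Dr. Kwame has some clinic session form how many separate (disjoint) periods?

A, merged: 08:20–08:35, 09:05–12:30.
B, merged: 09:35–11:25, 15:20–16:35.
A ∪ B = 08:20–08:35, 09:05–12:30, 15:20–16:35.
That is 3 disjoint pieces.

3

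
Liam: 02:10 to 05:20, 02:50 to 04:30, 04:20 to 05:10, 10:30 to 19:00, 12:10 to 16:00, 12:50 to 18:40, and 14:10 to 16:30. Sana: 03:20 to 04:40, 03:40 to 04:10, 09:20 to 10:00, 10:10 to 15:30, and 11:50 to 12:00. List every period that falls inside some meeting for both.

03:20–04:40, 10:30–15:30

First set merges to 02:10–05:20, 10:30–19:00.
Second set merges to 03:20–04:40, 09:20–10:00, 10:10–15:30.
02:10–05:20 ∩ B → 03:20–04:40.
10:30–19:00 ∩ B → 10:30–15:30.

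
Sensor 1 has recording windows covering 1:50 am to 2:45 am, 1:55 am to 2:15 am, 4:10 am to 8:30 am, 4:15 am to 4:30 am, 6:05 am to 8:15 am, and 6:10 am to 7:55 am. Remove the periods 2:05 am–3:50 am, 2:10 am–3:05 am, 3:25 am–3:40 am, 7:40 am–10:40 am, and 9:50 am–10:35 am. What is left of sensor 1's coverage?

1:50 am-2:05 am, 4:10 am-7:40 am

Merge the first list: 1:50 am-2:45 am, 4:10 am-8:30 am.
Merge the second list: 2:05 am-3:50 am, 7:40 am-10:40 am.
1:50 am-2:45 am \ B = 1:50 am-2:05 am.
4:10 am-8:30 am \ B = 4:10 am-7:40 am.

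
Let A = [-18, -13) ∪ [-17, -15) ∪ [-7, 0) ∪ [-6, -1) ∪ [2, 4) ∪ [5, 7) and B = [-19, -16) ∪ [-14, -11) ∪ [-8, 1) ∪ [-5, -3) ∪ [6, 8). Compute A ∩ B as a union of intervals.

[-18, -16) ∪ [-14, -13) ∪ [-7, 0) ∪ [6, 7)

First set merges to [-18, -13), [-7, 0), [2, 4), [5, 7).
Second set merges to [-19, -16), [-14, -11), [-8, 1), [6, 8).
[-18, -13) meets the second set on [-18, -16), [-14, -13).
[-7, 0) meets the second set on [-7, 0).
[2, 4): no overlap with the second set.
[5, 7) meets the second set on [6, 7).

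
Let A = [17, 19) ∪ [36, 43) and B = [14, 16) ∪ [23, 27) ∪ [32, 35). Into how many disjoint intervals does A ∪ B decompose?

A ∪ B = [14, 16), [17, 19), [23, 27), [32, 35), [36, 43).
That is 5 disjoint pieces.

5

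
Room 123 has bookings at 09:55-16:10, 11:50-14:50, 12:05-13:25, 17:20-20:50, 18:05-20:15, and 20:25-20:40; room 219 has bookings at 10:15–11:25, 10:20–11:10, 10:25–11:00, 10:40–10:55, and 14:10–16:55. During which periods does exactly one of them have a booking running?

A, merged: 09:55-16:10, 17:20-20:50.
B, merged: 10:15-11:25, 14:10-16:55.
A but not B: 09:55-10:15, 11:25-14:10, 17:20-20:50.
B but not A: 16:10-16:55.
Combining gives A △ B.

09:55-10:15, 11:25-14:10, 16:10-16:55, 17:20-20:50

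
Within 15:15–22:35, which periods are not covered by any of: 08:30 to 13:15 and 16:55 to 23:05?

After merging, the occupied span is 08:30–13:15, 16:55–23:05.
Gaps within 15:15–22:35: 15:15–16:55.

15:15–16:55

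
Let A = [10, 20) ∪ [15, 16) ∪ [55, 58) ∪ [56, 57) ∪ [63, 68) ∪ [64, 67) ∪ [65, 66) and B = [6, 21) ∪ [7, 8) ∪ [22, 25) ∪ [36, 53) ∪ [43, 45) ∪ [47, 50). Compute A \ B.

A, merged: [10, 20), [55, 58), [63, 68).
B, merged: [6, 21), [22, 25), [36, 53).
[10, 20): fully covered by B → removed.
[55, 58): no B overlap → unchanged.
[63, 68): no B overlap → unchanged.

[55, 58) ∪ [63, 68)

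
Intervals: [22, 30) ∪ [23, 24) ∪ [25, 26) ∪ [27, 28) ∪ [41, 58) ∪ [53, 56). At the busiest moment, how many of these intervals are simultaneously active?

Walk the sorted start/end points keeping a running depth.
The depth first hits 2 at 23.

2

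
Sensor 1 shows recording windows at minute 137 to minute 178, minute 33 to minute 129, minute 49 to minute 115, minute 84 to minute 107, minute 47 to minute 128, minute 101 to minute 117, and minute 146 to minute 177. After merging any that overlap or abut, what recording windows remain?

minute 33 to minute 129, minute 137 to minute 178

Sort by start: minute 33 to minute 129, minute 47 to minute 128, minute 49 to minute 115, minute 84 to minute 107, minute 101 to minute 117, minute 137 to minute 178, minute 146 to minute 177.
minute 47 to minute 128 overlaps/touches minute 33 to minute 129 → extend to minute 33 to minute 129.
minute 49 to minute 115 overlaps/touches minute 33 to minute 129 → extend to minute 33 to minute 129.
minute 84 to minute 107 overlaps/touches minute 33 to minute 129 → extend to minute 33 to minute 129.
minute 101 to minute 117 overlaps/touches minute 33 to minute 129 → extend to minute 33 to minute 129.
minute 137 to minute 178 is disjoint → start new block.
minute 146 to minute 177 overlaps/touches minute 137 to minute 178 → extend to minute 137 to minute 178.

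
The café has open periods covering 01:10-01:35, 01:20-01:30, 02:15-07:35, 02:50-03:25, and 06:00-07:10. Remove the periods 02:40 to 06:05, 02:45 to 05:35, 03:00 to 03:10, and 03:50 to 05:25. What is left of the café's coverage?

01:10-01:35, 02:15-02:40, 06:05-07:35

A, merged: 01:10-01:35, 02:15-07:35.
B, merged: 02:40-06:05.
01:10-01:35: nothing removed.
02:15-07:35 \ B = 02:15-02:40, 06:05-07:35.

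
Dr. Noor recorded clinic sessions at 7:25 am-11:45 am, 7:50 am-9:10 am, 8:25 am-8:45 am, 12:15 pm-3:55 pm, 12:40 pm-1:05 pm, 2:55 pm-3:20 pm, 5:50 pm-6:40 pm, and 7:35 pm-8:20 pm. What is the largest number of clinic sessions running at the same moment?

3

Sweep endpoints in order; track running count of active intervals.
Peak of 3 reached at 8:25 am.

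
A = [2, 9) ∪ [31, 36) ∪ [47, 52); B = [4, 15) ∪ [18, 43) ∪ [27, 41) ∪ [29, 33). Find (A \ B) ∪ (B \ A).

B, merged: [4, 15), [18, 43).
A but not B: [2, 4), [47, 52).
B but not A: [9, 15), [18, 31), [36, 43).
Combining gives A △ B.

[2, 4) ∪ [9, 15) ∪ [18, 31) ∪ [36, 43) ∪ [47, 52)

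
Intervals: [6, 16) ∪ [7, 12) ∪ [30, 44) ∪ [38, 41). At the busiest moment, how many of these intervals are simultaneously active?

At 7, 2 of the intervals are simultaneously active.
No point has more.

2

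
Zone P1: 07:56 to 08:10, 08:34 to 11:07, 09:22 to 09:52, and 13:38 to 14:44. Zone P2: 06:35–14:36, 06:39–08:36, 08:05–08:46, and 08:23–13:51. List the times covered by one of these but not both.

06:35–07:56, 08:10–08:34, 11:07–13:38, 14:36–14:44

Merge the first list: 07:56–08:10, 08:34–11:07, 13:38–14:44.
Merge the second list: 06:35–14:36.
A but not B: 14:36–14:44.
B but not A: 06:35–07:56, 08:10–08:34, 11:07–13:38.
Combining gives A △ B.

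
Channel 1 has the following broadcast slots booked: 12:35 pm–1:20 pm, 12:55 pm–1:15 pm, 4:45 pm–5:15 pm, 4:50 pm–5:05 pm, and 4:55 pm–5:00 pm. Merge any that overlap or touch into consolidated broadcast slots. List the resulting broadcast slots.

12:35 pm–1:20 pm, 4:45 pm–5:15 pm

12:55 pm–1:15 pm overlaps/touches 12:35 pm–1:20 pm → extend to 12:35 pm–1:20 pm.
4:45 pm–5:15 pm is disjoint → start new block.
4:50 pm–5:05 pm overlaps/touches 4:45 pm–5:15 pm → extend to 4:45 pm–5:15 pm.
4:55 pm–5:00 pm overlaps/touches 4:45 pm–5:15 pm → extend to 4:45 pm–5:15 pm.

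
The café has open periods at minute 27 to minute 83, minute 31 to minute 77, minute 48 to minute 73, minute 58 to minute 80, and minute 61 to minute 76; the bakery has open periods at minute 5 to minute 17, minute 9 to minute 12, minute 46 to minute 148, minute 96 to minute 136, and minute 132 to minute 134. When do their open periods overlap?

A, merged: minute 27 to minute 83.
B, merged: minute 5 to minute 17, minute 46 to minute 148.
minute 27 to minute 83 ∩ B → minute 46 to minute 83.

minute 46 to minute 83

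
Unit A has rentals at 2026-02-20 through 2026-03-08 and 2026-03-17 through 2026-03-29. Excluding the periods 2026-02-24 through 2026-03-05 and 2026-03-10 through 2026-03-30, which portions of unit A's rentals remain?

2026-02-20 through 2026-03-08 with B removed leaves 2026-02-20 through 2026-02-23, 2026-03-06 through 2026-03-08.
2026-03-17 through 2026-03-29 lies entirely inside B → drops out.

2026-02-20 through 2026-02-23, 2026-03-06 through 2026-03-08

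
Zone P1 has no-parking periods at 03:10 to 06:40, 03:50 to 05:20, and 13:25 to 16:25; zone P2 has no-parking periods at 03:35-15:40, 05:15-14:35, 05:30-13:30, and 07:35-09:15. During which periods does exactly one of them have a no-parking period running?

03:10-03:35, 06:40-13:25, 15:40-16:25

First set merges to 03:10-06:40, 13:25-16:25.
Second set merges to 03:35-15:40.
A but not B: 03:10-03:35, 15:40-16:25.
B but not A: 06:40-13:25.
Combining gives A △ B.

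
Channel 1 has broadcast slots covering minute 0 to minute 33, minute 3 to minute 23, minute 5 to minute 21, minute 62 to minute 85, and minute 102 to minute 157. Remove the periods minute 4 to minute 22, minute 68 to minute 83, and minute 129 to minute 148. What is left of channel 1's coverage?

Merge the first list: minute 0 to minute 33, minute 62 to minute 85, minute 102 to minute 157.
minute 0 to minute 33 with B removed leaves minute 0 to minute 4, minute 22 to minute 33.
minute 62 to minute 85 with B removed leaves minute 62 to minute 68, minute 83 to minute 85.
minute 102 to minute 157 with B removed leaves minute 102 to minute 129, minute 148 to minute 157.

minute 0 to minute 4, minute 22 to minute 33, minute 62 to minute 68, minute 83 to minute 85, minute 102 to minute 129, minute 148 to minute 157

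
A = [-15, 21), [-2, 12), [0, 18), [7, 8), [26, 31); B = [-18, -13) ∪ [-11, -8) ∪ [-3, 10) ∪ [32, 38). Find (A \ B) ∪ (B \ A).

[-18, -15) ∪ [-13, -11) ∪ [-8, -3) ∪ [10, 21) ∪ [26, 31) ∪ [32, 38)

A, merged: [-15, 21), [26, 31).
A \ B = [-13, -11), [-8, -3), [10, 21), [26, 31).
B \ A = [-18, -15), [32, 38).
Union of the two gives the symmetric difference.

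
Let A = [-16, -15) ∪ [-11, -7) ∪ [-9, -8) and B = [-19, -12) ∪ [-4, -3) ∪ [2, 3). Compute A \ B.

Merge the first list: [-16, -15), [-11, -7).
[-16, -15) lies entirely inside B → drops out.
[-11, -7) is untouched.

[-11, -7)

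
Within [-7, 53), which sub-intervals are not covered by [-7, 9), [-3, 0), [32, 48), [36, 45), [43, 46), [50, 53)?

[9, 32) ∪ [48, 50)

After merging, the occupied span is [-7, 9), [32, 48), [50, 53).
Gaps within [-7, 53): [9, 32), [48, 50).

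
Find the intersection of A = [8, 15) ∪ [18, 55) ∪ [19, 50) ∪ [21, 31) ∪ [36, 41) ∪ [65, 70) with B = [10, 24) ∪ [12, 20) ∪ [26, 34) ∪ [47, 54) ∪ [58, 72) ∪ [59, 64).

First set merges to [8, 15), [18, 55), [65, 70).
Second set merges to [10, 24), [26, 34), [47, 54), [58, 72).
[8, 15) ∩ B → [10, 15).
[18, 55) ∩ B → [18, 24), [26, 34), [47, 54).
[65, 70) ∩ B → [65, 70).

[10, 15) ∪ [18, 24) ∪ [26, 34) ∪ [47, 54) ∪ [65, 70)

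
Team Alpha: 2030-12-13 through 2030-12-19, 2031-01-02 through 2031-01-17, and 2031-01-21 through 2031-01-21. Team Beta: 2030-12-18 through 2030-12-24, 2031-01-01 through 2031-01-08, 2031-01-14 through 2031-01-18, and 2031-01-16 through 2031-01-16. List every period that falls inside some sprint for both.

Second set merges to 2030-12-18 through 2030-12-24, 2031-01-01 through 2031-01-08, 2031-01-14 through 2031-01-18.
2030-12-13 through 2030-12-19 ∩ B → 2030-12-18 through 2030-12-19.
2031-01-02 through 2031-01-17 ∩ B → 2031-01-02 through 2031-01-08, 2031-01-14 through 2031-01-17.
2031-01-21 through 2031-01-21 meets no B interval.

2030-12-18 through 2030-12-19, 2031-01-02 through 2031-01-08, 2031-01-14 through 2031-01-17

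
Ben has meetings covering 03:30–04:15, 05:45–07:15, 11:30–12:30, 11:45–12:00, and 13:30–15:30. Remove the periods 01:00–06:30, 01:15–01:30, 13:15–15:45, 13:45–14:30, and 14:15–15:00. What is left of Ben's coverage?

Merge the first list: 03:30-04:15, 05:45-07:15, 11:30-12:30, 13:30-15:30.
Merge the second list: 01:00-06:30, 13:15-15:45.
03:30-04:15: fully covered by B → removed.
05:45-07:15 minus B → 06:30-07:15.
11:30-12:30: no B overlap → unchanged.
13:30-15:30: fully covered by B → removed.

06:30-07:15, 11:30-12:30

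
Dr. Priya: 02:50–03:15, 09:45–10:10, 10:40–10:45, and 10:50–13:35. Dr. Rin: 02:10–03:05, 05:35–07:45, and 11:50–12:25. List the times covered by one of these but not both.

02:10–02:50, 03:05–03:15, 05:35–07:45, 09:45–10:10, 10:40–10:45, 10:50–11:50, 12:25–13:35

Only in the first: 03:05–03:15, 09:45–10:10, 10:40–10:45, 10:50–11:50, 12:25–13:35.
Only in the second: 02:10–02:50, 05:35–07:45.
Together these are the periods covered by exactly one.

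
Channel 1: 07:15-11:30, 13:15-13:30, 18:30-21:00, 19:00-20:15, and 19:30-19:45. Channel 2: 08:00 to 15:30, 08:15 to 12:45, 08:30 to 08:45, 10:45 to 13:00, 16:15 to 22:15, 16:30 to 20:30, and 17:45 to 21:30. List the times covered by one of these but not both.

Merge the first list: 07:15-11:30, 13:15-13:30, 18:30-21:00.
Merge the second list: 08:00-15:30, 16:15-22:15.
Only in the first: 07:15-08:00.
Only in the second: 11:30-13:15, 13:30-15:30, 16:15-18:30, 21:00-22:15.
Together these are the periods covered by exactly one.

07:15-08:00, 11:30-13:15, 13:30-15:30, 16:15-18:30, 21:00-22:15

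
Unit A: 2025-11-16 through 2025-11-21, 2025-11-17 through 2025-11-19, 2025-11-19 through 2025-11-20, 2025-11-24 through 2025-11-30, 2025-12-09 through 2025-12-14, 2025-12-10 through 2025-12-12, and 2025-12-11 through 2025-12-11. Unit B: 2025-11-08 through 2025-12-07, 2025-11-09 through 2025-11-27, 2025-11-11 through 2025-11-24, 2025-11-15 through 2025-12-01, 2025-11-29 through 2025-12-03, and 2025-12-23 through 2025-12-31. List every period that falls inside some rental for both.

First set merges to 2025-11-16 through 2025-11-21, 2025-11-24 through 2025-11-30, 2025-12-09 through 2025-12-14.
Second set merges to 2025-11-08 through 2025-12-07, 2025-12-23 through 2025-12-31.
2025-11-16 through 2025-11-21 overlaps B on 2025-11-16 through 2025-11-21.
2025-11-24 through 2025-11-30 overlaps B on 2025-11-24 through 2025-11-30.
2025-12-09 through 2025-12-14 falls entirely outside B.

2025-11-16 through 2025-11-21, 2025-11-24 through 2025-11-30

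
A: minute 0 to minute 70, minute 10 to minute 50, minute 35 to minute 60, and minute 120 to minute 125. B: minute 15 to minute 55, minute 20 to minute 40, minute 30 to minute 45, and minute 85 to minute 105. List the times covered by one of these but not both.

minute 0 to minute 15, minute 55 to minute 70, minute 85 to minute 105, minute 120 to minute 125

A, merged: minute 0 to minute 70, minute 120 to minute 125.
B, merged: minute 15 to minute 55, minute 85 to minute 105.
A but not B: minute 0 to minute 15, minute 55 to minute 70, minute 120 to minute 125.
B but not A: minute 85 to minute 105.
Combining gives A △ B.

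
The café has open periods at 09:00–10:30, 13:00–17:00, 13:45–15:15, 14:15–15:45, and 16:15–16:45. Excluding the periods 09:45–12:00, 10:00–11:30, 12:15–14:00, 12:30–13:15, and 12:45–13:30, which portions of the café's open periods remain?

A, merged: 09:00-10:30, 13:00-17:00.
B, merged: 09:45-12:00, 12:15-14:00.
09:00-10:30 minus B → 09:00-09:45.
13:00-17:00 minus B → 14:00-17:00.

09:00-09:45, 14:00-17:00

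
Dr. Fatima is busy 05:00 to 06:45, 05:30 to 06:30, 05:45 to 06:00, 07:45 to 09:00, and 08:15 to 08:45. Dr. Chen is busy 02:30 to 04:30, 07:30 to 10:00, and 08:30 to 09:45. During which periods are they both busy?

A, merged: 05:00-06:45, 07:45-09:00.
B, merged: 02:30-04:30, 07:30-10:00.
05:00-06:45: no overlap with the second set.
07:45-09:00 meets the second set on 07:45-09:00.

07:45-09:00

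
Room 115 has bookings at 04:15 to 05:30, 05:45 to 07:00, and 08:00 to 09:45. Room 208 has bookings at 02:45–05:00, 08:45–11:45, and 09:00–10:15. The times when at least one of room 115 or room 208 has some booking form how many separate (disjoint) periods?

3

Merge the second list: 02:45–05:00, 08:45–11:45.
A ∪ B = 02:45–05:30, 05:45–07:00, 08:00–11:45.
That is 3 disjoint pieces.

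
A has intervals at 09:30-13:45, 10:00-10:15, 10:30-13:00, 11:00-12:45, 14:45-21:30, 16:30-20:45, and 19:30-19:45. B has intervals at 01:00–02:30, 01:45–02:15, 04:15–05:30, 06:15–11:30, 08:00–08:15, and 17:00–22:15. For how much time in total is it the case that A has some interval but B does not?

Merge the first list: 09:30–13:45, 14:45–21:30.
Merge the second list: 01:00–02:30, 04:15–05:30, 06:15–11:30, 17:00–22:15.
A \ B = 11:30–13:45, 14:45–17:00.
Total: 2 h 15 min + 2 h 15 min = 4 h 30 min.

4 h 30 min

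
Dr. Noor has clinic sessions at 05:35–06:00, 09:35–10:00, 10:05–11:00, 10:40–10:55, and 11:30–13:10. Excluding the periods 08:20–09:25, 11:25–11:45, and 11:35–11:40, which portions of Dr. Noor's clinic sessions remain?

05:35–06:00, 09:35–10:00, 10:05–11:00, 11:45–13:10

First set merges to 05:35–06:00, 09:35–10:00, 10:05–11:00, 11:30–13:10.
Second set merges to 08:20–09:25, 11:25–11:45.
05:35–06:00: nothing removed.
09:35–10:00: nothing removed.
10:05–11:00: nothing removed.
11:30–13:10 \ B = 11:45–13:10.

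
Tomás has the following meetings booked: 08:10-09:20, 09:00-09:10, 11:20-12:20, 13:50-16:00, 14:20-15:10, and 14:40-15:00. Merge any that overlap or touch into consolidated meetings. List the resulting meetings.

09:00-09:10 overlaps/touches 08:10-09:20 → extend to 08:10-09:20.
11:20-12:20 is disjoint → start new block.
13:50-16:00 is disjoint → start new block.
14:20-15:10 overlaps/touches 13:50-16:00 → extend to 13:50-16:00.
14:40-15:00 overlaps/touches 13:50-16:00 → extend to 13:50-16:00.

08:10-09:20, 11:20-12:20, 13:50-16:00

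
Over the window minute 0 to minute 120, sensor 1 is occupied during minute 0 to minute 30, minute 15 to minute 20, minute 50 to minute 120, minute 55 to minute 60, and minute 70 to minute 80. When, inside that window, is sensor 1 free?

The merged coverage is minute 0 to minute 30, minute 50 to minute 120.
Uncovered inside minute 0 to minute 120: minute 30 to minute 50.

minute 30 to minute 50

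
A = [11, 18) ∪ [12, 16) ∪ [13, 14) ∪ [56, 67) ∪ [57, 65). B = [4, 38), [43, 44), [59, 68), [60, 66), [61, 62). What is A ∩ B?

A, merged: [11, 18), [56, 67).
B, merged: [4, 38), [43, 44), [59, 68).
[11, 18) overlaps B on [11, 18).
[56, 67) overlaps B on [59, 67).

[11, 18) ∪ [59, 67)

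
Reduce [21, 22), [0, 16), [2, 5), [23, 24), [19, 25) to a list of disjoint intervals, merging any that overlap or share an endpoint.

Sort by start: [0, 16), [2, 5), [19, 25), [21, 22), [23, 24).
[2, 5) overlaps/touches [0, 16) → extend to [0, 16).
[19, 25) is disjoint → start new block.
[21, 22) overlaps/touches [19, 25) → extend to [19, 25).
[23, 24) overlaps/touches [19, 25) → extend to [19, 25).

[0, 16) ∪ [19, 25)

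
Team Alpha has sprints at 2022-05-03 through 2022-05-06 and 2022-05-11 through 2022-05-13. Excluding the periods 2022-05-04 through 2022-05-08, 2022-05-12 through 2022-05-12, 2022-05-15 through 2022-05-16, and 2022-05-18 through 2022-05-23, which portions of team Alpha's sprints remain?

2022-05-03 through 2022-05-03, 2022-05-11 through 2022-05-11, 2022-05-13 through 2022-05-13

2022-05-03 through 2022-05-06 minus B → 2022-05-03 through 2022-05-03.
2022-05-11 through 2022-05-13 minus B → 2022-05-11 through 2022-05-11, 2022-05-13 through 2022-05-13.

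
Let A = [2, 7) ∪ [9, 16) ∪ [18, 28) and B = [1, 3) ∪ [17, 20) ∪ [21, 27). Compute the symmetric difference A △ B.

[1, 2) ∪ [3, 7) ∪ [9, 16) ∪ [17, 18) ∪ [20, 21) ∪ [27, 28)

A \ B = [3, 7), [9, 16), [20, 21), [27, 28).
B \ A = [1, 2), [17, 18).
Union of the two gives the symmetric difference.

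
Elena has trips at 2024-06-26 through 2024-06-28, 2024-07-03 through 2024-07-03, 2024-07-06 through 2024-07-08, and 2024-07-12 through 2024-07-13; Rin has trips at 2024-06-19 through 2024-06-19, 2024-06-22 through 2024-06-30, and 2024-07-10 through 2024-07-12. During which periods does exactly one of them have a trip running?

Only in the first: 2024-07-03 through 2024-07-03, 2024-07-06 through 2024-07-08, 2024-07-13 through 2024-07-13.
Only in the second: 2024-06-19 through 2024-06-19, 2024-06-22 through 2024-06-25, 2024-06-29 through 2024-06-30, 2024-07-10 through 2024-07-11.
Together these are the periods covered by exactly one.

2024-06-19 through 2024-06-19, 2024-06-22 through 2024-06-25, 2024-06-29 through 2024-06-30, 2024-07-03 through 2024-07-03, 2024-07-06 through 2024-07-08, 2024-07-10 through 2024-07-11, 2024-07-13 through 2024-07-13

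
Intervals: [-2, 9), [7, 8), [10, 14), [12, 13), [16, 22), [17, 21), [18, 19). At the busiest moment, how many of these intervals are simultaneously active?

At 18, 3 of the intervals are simultaneously active.
No point has more.

3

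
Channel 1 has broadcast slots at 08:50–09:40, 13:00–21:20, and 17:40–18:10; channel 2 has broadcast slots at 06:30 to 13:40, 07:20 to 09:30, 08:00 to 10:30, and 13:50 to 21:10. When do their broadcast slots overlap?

A, merged: 08:50-09:40, 13:00-21:20.
B, merged: 06:30-13:40, 13:50-21:10.
08:50-09:40 meets the second set on 08:50-09:40.
13:00-21:20 meets the second set on 13:00-13:40, 13:50-21:10.

08:50-09:40, 13:00-13:40, 13:50-21:10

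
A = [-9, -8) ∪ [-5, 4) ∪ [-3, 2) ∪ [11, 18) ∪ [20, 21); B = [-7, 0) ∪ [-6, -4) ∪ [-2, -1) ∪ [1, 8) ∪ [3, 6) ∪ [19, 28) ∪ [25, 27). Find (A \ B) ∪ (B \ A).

Merge the first list: [-9, -8), [-5, 4), [11, 18), [20, 21).
Merge the second list: [-7, 0), [1, 8), [19, 28).
A but not B: [-9, -8), [0, 1), [11, 18).
B but not A: [-7, -5), [4, 8), [19, 20), [21, 28).
Combining gives A △ B.

[-9, -8) ∪ [-7, -5) ∪ [0, 1) ∪ [4, 8) ∪ [11, 18) ∪ [19, 20) ∪ [21, 28)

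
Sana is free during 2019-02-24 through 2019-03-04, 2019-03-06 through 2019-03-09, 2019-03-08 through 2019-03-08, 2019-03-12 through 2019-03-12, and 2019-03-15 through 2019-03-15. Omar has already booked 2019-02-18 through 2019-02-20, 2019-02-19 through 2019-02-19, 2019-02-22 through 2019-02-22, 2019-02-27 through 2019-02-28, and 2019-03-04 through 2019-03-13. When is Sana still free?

A, merged: 2019-02-24 through 2019-03-04, 2019-03-06 through 2019-03-09, 2019-03-12 through 2019-03-12, 2019-03-15 through 2019-03-15.
B, merged: 2019-02-18 through 2019-02-20, 2019-02-22 through 2019-02-22, 2019-02-27 through 2019-02-28, 2019-03-04 through 2019-03-13.
2019-02-24 through 2019-03-04 with B removed leaves 2019-02-24 through 2019-02-26, 2019-03-01 through 2019-03-03.
2019-03-06 through 2019-03-09 lies entirely inside B → drops out.
2019-03-12 through 2019-03-12 lies entirely inside B → drops out.
2019-03-15 through 2019-03-15 is untouched.

2019-02-24 through 2019-02-26, 2019-03-01 through 2019-03-03, 2019-03-15 through 2019-03-15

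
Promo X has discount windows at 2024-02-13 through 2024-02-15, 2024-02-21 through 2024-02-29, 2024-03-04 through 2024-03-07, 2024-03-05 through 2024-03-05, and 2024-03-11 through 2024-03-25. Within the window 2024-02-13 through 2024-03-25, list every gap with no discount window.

2024-02-16 through 2024-02-20, 2024-03-01 through 2024-03-03, 2024-03-08 through 2024-03-10

After merging, the occupied span is 2024-02-13 through 2024-02-15, 2024-02-21 through 2024-02-29, 2024-03-04 through 2024-03-07, 2024-03-11 through 2024-03-25.
Gaps within 2024-02-13 through 2024-03-25: 2024-02-16 through 2024-02-20, 2024-03-01 through 2024-03-03, 2024-03-08 through 2024-03-10.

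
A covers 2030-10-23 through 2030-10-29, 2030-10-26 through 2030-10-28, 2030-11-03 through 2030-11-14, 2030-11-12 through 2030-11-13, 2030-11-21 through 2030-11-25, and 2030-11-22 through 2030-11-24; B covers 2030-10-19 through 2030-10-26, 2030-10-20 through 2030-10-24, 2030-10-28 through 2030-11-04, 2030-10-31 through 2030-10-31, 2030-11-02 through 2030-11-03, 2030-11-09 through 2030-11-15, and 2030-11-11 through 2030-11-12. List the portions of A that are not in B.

First set merges to 2030-10-23 through 2030-10-29, 2030-11-03 through 2030-11-14, 2030-11-21 through 2030-11-25.
Second set merges to 2030-10-19 through 2030-10-26, 2030-10-28 through 2030-11-04, 2030-11-09 through 2030-11-15.
2030-10-23 through 2030-10-29 \ B = 2030-10-27 through 2030-10-27.
2030-11-03 through 2030-11-14 \ B = 2030-11-05 through 2030-11-08.
2030-11-21 through 2030-11-25: nothing removed.

2030-10-27 through 2030-10-27, 2030-11-05 through 2030-11-08, 2030-11-21 through 2030-11-25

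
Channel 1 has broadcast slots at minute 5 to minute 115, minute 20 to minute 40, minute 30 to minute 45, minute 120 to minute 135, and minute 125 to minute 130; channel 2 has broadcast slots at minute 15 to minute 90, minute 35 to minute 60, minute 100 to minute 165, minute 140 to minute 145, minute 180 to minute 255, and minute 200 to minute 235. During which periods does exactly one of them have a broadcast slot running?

minute 5 to minute 15, minute 90 to minute 100, minute 115 to minute 120, minute 135 to minute 165, minute 180 to minute 255

Merge the first list: minute 5 to minute 115, minute 120 to minute 135.
Merge the second list: minute 15 to minute 90, minute 100 to minute 165, minute 180 to minute 255.
Only in the first: minute 5 to minute 15, minute 90 to minute 100.
Only in the second: minute 115 to minute 120, minute 135 to minute 165, minute 180 to minute 255.
Together these are the periods covered by exactly one.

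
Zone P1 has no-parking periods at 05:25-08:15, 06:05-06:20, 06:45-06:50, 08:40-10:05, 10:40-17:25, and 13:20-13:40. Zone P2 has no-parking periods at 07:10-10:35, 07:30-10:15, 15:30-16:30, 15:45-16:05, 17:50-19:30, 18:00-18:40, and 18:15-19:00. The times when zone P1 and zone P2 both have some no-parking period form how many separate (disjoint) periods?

First set merges to 05:25–08:15, 08:40–10:05, 10:40–17:25.
Second set merges to 07:10–10:35, 15:30–16:30, 17:50–19:30.
A ∩ B = 07:10–08:15, 08:40–10:05, 15:30–16:30.
That is 3 disjoint pieces.

3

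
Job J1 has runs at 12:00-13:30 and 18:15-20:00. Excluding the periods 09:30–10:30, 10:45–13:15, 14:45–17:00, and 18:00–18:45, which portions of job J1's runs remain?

12:00–13:30 \ B = 13:15–13:30.
18:15–20:00 \ B = 18:45–20:00.

13:15–13:30, 18:45–20:00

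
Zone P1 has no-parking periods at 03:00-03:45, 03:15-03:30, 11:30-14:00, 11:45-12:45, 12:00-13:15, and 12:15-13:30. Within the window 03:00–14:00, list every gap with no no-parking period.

03:45–11:30

Covered (merged): 03:00–03:45, 11:30–14:00.
Gaps within 03:00–14:00: 03:45–11:30.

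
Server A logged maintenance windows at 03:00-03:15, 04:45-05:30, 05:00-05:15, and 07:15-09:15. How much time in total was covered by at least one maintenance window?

3 h

Merged: 03:00–03:15, 04:45–05:30, 07:15–09:15.
Lengths: 15 min + 45 min + 2 h = 3 h.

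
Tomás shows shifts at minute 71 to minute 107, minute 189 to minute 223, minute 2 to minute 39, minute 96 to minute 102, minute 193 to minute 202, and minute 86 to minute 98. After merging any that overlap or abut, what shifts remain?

minute 2 to minute 39, minute 71 to minute 107, minute 189 to minute 223

Sort by start: minute 2 to minute 39, minute 71 to minute 107, minute 86 to minute 98, minute 96 to minute 102, minute 189 to minute 223, minute 193 to minute 202.
minute 71 to minute 107 is disjoint → start new block.
minute 86 to minute 98 overlaps/touches minute 71 to minute 107 → extend to minute 71 to minute 107.
minute 96 to minute 102 overlaps/touches minute 71 to minute 107 → extend to minute 71 to minute 107.
minute 189 to minute 223 is disjoint → start new block.
minute 193 to minute 202 overlaps/touches minute 189 to minute 223 → extend to minute 189 to minute 223.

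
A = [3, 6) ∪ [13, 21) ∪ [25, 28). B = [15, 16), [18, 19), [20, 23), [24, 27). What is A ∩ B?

[15, 16) ∪ [18, 19) ∪ [20, 21) ∪ [25, 27)

[3, 6) falls entirely outside B.
[13, 21) overlaps B on [15, 16), [18, 19), [20, 21).
[25, 28) overlaps B on [25, 27).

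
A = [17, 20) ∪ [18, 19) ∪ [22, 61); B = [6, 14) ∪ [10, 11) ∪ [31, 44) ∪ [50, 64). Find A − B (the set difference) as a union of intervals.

[17, 20) ∪ [22, 31) ∪ [44, 50)

First set merges to [17, 20), [22, 61).
Second set merges to [6, 14), [31, 44), [50, 64).
[17, 20): no B overlap → unchanged.
[22, 61) minus B → [22, 31), [44, 50).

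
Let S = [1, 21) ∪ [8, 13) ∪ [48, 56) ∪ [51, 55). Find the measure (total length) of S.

28

Merged: [1, 21), [48, 56).
Lengths: 20 + 8 = 28.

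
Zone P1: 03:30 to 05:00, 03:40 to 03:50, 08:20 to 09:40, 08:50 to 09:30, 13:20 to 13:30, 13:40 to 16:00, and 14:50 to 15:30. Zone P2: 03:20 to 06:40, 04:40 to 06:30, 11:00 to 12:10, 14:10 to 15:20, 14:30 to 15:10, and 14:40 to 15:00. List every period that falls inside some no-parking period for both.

03:30-05:00, 14:10-15:20

Merge the first list: 03:30-05:00, 08:20-09:40, 13:20-13:30, 13:40-16:00.
Merge the second list: 03:20-06:40, 11:00-12:10, 14:10-15:20.
03:30-05:00 overlaps B on 03:30-05:00.
08:20-09:40 falls entirely outside B.
13:20-13:30 falls entirely outside B.
13:40-16:00 overlaps B on 14:10-15:20.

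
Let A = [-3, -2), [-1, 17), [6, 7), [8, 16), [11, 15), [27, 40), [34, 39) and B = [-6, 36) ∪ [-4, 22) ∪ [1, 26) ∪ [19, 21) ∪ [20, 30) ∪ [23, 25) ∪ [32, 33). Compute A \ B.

[36, 40)

A, merged: [-3, -2), [-1, 17), [27, 40).
B, merged: [-6, 36).
[-3, -2): entirely removed.
[-1, 17): entirely removed.
[27, 40) \ B = [36, 40).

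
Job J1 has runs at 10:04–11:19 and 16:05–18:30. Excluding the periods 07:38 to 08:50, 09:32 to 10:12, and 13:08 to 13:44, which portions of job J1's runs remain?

10:04–11:19 \ B = 10:12–11:19.
16:05–18:30: nothing removed.

10:12–11:19, 16:05–18:30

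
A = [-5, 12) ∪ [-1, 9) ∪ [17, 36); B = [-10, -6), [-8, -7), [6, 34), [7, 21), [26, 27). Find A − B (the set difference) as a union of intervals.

[-5, 6) ∪ [34, 36)

First set merges to [-5, 12), [17, 36).
Second set merges to [-10, -6), [6, 34).
[-5, 12) minus B → [-5, 6).
[17, 36) minus B → [34, 36).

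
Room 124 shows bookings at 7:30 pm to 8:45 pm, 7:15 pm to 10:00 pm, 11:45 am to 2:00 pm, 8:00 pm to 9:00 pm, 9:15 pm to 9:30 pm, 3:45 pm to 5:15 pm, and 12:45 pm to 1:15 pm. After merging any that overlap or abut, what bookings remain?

Sort by start: 11:45 am–2:00 pm, 12:45 pm–1:15 pm, 3:45 pm–5:15 pm, 7:15 pm–10:00 pm, 7:30 pm–8:45 pm, 8:00 pm–9:00 pm, 9:15 pm–9:30 pm.
12:45 pm–1:15 pm overlaps/touches 11:45 am–2:00 pm → extend to 11:45 am–2:00 pm.
3:45 pm–5:15 pm is disjoint → start new block.
7:15 pm–10:00 pm is disjoint → start new block.
7:30 pm–8:45 pm overlaps/touches 7:15 pm–10:00 pm → extend to 7:15 pm–10:00 pm.
8:00 pm–9:00 pm overlaps/touches 7:15 pm–10:00 pm → extend to 7:15 pm–10:00 pm.
9:15 pm–9:30 pm overlaps/touches 7:15 pm–10:00 pm → extend to 7:15 pm–10:00 pm.

11:45 am–2:00 pm, 3:45 pm–5:15 pm, 7:15 pm–10:00 pm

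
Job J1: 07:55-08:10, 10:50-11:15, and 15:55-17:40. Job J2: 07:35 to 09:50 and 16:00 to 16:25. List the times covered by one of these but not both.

07:35-07:55, 08:10-09:50, 10:50-11:15, 15:55-16:00, 16:25-17:40

A \ B = 10:50-11:15, 15:55-16:00, 16:25-17:40.
B \ A = 07:35-07:55, 08:10-09:50.
Union of the two gives the symmetric difference.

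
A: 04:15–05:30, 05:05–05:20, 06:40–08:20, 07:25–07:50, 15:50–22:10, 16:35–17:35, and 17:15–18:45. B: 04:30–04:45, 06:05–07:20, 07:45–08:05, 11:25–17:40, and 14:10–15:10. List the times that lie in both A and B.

04:30–04:45, 06:40–07:20, 07:45–08:05, 15:50–17:40

First set merges to 04:15–05:30, 06:40–08:20, 15:50–22:10.
Second set merges to 04:30–04:45, 06:05–07:20, 07:45–08:05, 11:25–17:40.
04:15–05:30 ∩ B → 04:30–04:45.
06:40–08:20 ∩ B → 06:40–07:20, 07:45–08:05.
15:50–22:10 ∩ B → 15:50–17:40.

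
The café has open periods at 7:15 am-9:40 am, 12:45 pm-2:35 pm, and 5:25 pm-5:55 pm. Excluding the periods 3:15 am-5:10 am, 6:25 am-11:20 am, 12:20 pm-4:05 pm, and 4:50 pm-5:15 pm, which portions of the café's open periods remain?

7:15 am–9:40 am lies entirely inside B → drops out.
12:45 pm–2:35 pm lies entirely inside B → drops out.
5:25 pm–5:55 pm is untouched.

5:25 pm–5:55 pm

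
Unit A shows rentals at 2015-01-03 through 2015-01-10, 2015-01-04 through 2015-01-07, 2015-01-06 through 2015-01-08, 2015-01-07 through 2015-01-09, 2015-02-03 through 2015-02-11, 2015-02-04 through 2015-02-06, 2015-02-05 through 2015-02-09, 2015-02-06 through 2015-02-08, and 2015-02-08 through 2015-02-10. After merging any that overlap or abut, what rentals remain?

2015-01-03 through 2015-01-10, 2015-02-03 through 2015-02-11

2015-01-04 through 2015-01-07 overlaps/touches 2015-01-03 through 2015-01-10 → extend to 2015-01-03 through 2015-01-10.
2015-01-06 through 2015-01-08 overlaps/touches 2015-01-03 through 2015-01-10 → extend to 2015-01-03 through 2015-01-10.
2015-01-07 through 2015-01-09 overlaps/touches 2015-01-03 through 2015-01-10 → extend to 2015-01-03 through 2015-01-10.
2015-02-03 through 2015-02-11 is disjoint → start new block.
2015-02-04 through 2015-02-06 overlaps/touches 2015-02-03 through 2015-02-11 → extend to 2015-02-03 through 2015-02-11.
2015-02-05 through 2015-02-09 overlaps/touches 2015-02-03 through 2015-02-11 → extend to 2015-02-03 through 2015-02-11.
2015-02-06 through 2015-02-08 overlaps/touches 2015-02-03 through 2015-02-11 → extend to 2015-02-03 through 2015-02-11.
2015-02-08 through 2015-02-10 overlaps/touches 2015-02-03 through 2015-02-11 → extend to 2015-02-03 through 2015-02-11.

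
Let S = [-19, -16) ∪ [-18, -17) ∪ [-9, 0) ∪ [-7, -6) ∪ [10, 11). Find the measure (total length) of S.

Merged: [-19, -16), [-9, 0), [10, 11).
Lengths: 3 + 9 + 1 = 13.

13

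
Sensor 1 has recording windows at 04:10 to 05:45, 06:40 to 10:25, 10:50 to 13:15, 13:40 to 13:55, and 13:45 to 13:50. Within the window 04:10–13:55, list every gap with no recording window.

05:45-06:40, 10:25-10:50, 13:15-13:40

The merged coverage is 04:10-05:45, 06:40-10:25, 10:50-13:15, 13:40-13:55.
Uncovered inside 04:10-13:55: 05:45-06:40, 10:25-10:50, 13:15-13:40.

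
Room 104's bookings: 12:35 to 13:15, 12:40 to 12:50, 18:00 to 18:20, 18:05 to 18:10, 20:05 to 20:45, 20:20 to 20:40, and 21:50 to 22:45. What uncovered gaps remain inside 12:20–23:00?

After merging, the occupied span is 12:35-13:15, 18:00-18:20, 20:05-20:45, 21:50-22:45.
Complement within 12:20-23:00: 12:20-12:35, 13:15-18:00, 18:20-20:05, 20:45-21:50, 22:45-23:00.

12:20-12:35, 13:15-18:00, 18:20-20:05, 20:45-21:50, 22:45-23:00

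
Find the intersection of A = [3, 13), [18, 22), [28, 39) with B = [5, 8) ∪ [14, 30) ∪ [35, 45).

[3, 13) meets the second set on [5, 8).
[18, 22) meets the second set on [18, 22).
[28, 39) meets the second set on [28, 30), [35, 39).

[5, 8) ∪ [18, 22) ∪ [28, 30) ∪ [35, 39)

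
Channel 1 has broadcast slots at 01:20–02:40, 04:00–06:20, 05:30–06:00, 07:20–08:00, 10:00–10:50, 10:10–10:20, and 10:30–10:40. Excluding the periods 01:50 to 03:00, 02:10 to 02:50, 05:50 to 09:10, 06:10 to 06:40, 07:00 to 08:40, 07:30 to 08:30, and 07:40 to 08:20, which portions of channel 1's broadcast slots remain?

01:20–01:50, 04:00–05:50, 10:00–10:50

A, merged: 01:20–02:40, 04:00–06:20, 07:20–08:00, 10:00–10:50.
B, merged: 01:50–03:00, 05:50–09:10.
01:20–02:40 with B removed leaves 01:20–01:50.
04:00–06:20 with B removed leaves 04:00–05:50.
07:20–08:00 lies entirely inside B → drops out.
10:00–10:50 is untouched.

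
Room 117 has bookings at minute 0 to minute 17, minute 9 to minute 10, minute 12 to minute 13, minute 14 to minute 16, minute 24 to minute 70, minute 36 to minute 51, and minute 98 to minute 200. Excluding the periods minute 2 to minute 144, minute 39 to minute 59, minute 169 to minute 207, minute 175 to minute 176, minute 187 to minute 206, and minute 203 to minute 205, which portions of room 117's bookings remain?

minute 0 to minute 2, minute 144 to minute 169

A, merged: minute 0 to minute 17, minute 24 to minute 70, minute 98 to minute 200.
B, merged: minute 2 to minute 144, minute 169 to minute 207.
minute 0 to minute 17 \ B = minute 0 to minute 2.
minute 24 to minute 70: entirely removed.
minute 98 to minute 200 \ B = minute 144 to minute 169.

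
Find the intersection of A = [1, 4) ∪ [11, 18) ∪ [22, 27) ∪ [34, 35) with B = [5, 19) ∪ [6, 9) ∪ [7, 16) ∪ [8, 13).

Second set merges to [5, 19).
[1, 4): no overlap with the second set.
[11, 18) meets the second set on [11, 18).
[22, 27): no overlap with the second set.
[34, 35): no overlap with the second set.

[11, 18)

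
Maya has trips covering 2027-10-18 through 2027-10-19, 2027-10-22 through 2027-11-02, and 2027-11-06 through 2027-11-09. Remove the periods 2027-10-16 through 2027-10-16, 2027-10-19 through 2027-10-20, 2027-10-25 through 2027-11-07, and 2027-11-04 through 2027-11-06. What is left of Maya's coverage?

2027-10-18 through 2027-10-18, 2027-10-22 through 2027-10-24, 2027-11-08 through 2027-11-09

B, merged: 2027-10-16 through 2027-10-16, 2027-10-19 through 2027-10-20, 2027-10-25 through 2027-11-07.
2027-10-18 through 2027-10-19 with B removed leaves 2027-10-18 through 2027-10-18.
2027-10-22 through 2027-11-02 with B removed leaves 2027-10-22 through 2027-10-24.
2027-11-06 through 2027-11-09 with B removed leaves 2027-11-08 through 2027-11-09.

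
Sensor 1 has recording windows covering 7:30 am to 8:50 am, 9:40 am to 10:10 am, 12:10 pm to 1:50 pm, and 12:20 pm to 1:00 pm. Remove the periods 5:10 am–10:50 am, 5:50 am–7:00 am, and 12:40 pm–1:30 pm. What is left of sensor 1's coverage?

Merge the first list: 7:30 am-8:50 am, 9:40 am-10:10 am, 12:10 pm-1:50 pm.
Merge the second list: 5:10 am-10:50 am, 12:40 pm-1:30 pm.
7:30 am-8:50 am: entirely removed.
9:40 am-10:10 am: entirely removed.
12:10 pm-1:50 pm \ B = 12:10 pm-12:40 pm, 1:30 pm-1:50 pm.

12:10 pm-12:40 pm, 1:30 pm-1:50 pm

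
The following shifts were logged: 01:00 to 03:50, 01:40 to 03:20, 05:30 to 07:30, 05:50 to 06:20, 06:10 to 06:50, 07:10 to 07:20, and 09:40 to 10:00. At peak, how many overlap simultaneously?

Walk the sorted start/end points keeping a running depth.
The depth first hits 3 at 06:10.

3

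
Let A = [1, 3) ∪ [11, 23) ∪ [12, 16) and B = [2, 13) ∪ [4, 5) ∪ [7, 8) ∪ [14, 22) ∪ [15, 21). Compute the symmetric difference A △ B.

First set merges to [1, 3), [11, 23).
Second set merges to [2, 13), [14, 22).
A \ B = [1, 2), [13, 14), [22, 23).
B \ A = [3, 11).
Union of the two gives the symmetric difference.

[1, 2) ∪ [3, 11) ∪ [13, 14) ∪ [22, 23)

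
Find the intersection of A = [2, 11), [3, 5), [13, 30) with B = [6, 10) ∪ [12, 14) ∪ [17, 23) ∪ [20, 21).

[6, 10) ∪ [13, 14) ∪ [17, 23)

Merge the first list: [2, 11), [13, 30).
Merge the second list: [6, 10), [12, 14), [17, 23).
[2, 11) ∩ B → [6, 10).
[13, 30) ∩ B → [13, 14), [17, 23).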